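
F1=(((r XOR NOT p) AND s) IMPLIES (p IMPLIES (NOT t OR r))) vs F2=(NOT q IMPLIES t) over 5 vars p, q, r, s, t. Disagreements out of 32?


F1 = (((r XOR NOT p) AND s) IMPLIES (p IMPLIES (NOT t OR r)))
F2 = (NOT q IMPLIES t)
Evaluate both on each of 32 rows (bits = p,q,r,s,t):
  row 0 [00000]: F1=1 F2=0 (differ) -> 1
  row 1 [00001]: F1=1 F2=1 -> 0
  row 2 [00010]: F1=1 F2=0 (differ) -> 1
  row 3 [00011]: F1=1 F2=1 -> 0
  row 4 [00100]: F1=1 F2=0 (differ) -> 1
  row 5 [00101]: F1=1 F2=1 -> 0
  row 6 [00110]: F1=1 F2=0 (differ) -> 1
  row 7 [00111]: F1=1 F2=1 -> 0
  row 8 [01000]: F1=1 F2=1 -> 0
  row 9 [01001]: F1=1 F2=1 -> 0
  row 10 [01010]: F1=1 F2=1 -> 0
  row 11 [01011]: F1=1 F2=1 -> 0
  row 12 [01100]: F1=1 F2=1 -> 0
  row 13 [01101]: F1=1 F2=1 -> 0
  row 14 [01110]: F1=1 F2=1 -> 0
  row 15 [01111]: F1=1 F2=1 -> 0
  row 16 [10000]: F1=1 F2=0 (differ) -> 1
  row 17 [10001]: F1=1 F2=1 -> 0
  row 18 [10010]: F1=1 F2=0 (differ) -> 1
  row 19 [10011]: F1=1 F2=1 -> 0
  row 20 [10100]: F1=1 F2=0 (differ) -> 1
  row 21 [10101]: F1=1 F2=1 -> 0
  row 22 [10110]: F1=1 F2=0 (differ) -> 1
  row 23 [10111]: F1=1 F2=1 -> 0
  row 24 [11000]: F1=1 F2=1 -> 0
  row 25 [11001]: F1=1 F2=1 -> 0
  row 26 [11010]: F1=1 F2=1 -> 0
  row 27 [11011]: F1=1 F2=1 -> 0
  row 28 [11100]: F1=1 F2=1 -> 0
  row 29 [11101]: F1=1 F2=1 -> 0
  row 30 [11110]: F1=1 F2=1 -> 0
  row 31 [11111]: F1=1 F2=1 -> 0
Full result column, 8 rows per line (p,q fixed per line; r,s,t runs 000..111 left to right):
  rows 0-7 [p,q=00]: 10101010  (ones: 4)
  rows 8-15 [p,q=01]: 00000000  (ones: 0)
  rows 16-23 [p,q=10]: 10101010  (ones: 4)
  rows 24-31 [p,q=11]: 00000000  (ones: 0)
Disagreements = 4+0+4+0 = 8

8


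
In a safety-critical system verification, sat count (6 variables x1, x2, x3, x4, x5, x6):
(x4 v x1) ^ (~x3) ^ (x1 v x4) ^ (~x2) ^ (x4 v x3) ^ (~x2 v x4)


CNF with 6 clauses over 6 vars (64 assignments).
An assignment satisfies CNF iff every clause has >=1 true literal.
Check each row (bits = x1,x2,x3,x4,x5,x6; clause T/F shown):
  row 0 [000000]: clauses=FTFTFT -> 0
  row 1 [000001]: clauses=FTFTFT -> 0
  row 2 [000010]: clauses=FTFTFT -> 0
  row 3 [000011]: clauses=FTFTFT -> 0
  row 4 [000100]: clauses=TTTTTT -> 1
  (every remaining row is evaluated the same way; all 64 results are listed next)
Full result column, 8 rows per line (x1,x2,x3 fixed per line; x4,x5,x6 runs 000..111 left to right):
  rows 0-7 [x1,x2,x3=000]: 00001111  (ones: 4)
  rows 8-15 [x1,x2,x3=001]: 00000000  (ones: 0)
  rows 16-23 [x1,x2,x3=010]: 00000000  (ones: 0)
  rows 24-31 [x1,x2,x3=011]: 00000000  (ones: 0)
  rows 32-39 [x1,x2,x3=100]: 00001111  (ones: 4)
  rows 40-47 [x1,x2,x3=101]: 00000000  (ones: 0)
  rows 48-55 [x1,x2,x3=110]: 00000000  (ones: 0)
  rows 56-63 [x1,x2,x3=111]: 00000000  (ones: 0)
Satisfying assignments = 4+0+0+0+4+0+0+0 = 8

8


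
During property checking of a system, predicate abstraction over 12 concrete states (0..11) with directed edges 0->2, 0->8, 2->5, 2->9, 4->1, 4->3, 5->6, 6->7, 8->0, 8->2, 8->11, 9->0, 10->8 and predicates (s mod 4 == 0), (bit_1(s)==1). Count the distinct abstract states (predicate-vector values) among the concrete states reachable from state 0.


BFS from 0:
Concrete reachable: {0, 2, 5, 6, 7, 8, 9, 11}
Abstract via predicates (s mod 4 == 0), (bit_1(s)==1):
  (0,0) <- {5, 9}
  (0,1) <- {2, 6, 7, 11}
  (1,0) <- {0, 8}
Distinct abstract states = 3

3


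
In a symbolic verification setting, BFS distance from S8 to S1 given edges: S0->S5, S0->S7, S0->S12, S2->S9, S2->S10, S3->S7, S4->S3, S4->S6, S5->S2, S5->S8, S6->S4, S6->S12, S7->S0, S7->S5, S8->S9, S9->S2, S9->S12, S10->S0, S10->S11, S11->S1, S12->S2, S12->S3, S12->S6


BFS layer-by-layer from S8:
  dist 0: {S8}
  dist 1: {S9}
  dist 2: {S2, S12}
  dist 3: {S3, S6, S10}
  dist 4: {S0, S4, S7, S11}
  dist 5: {S1, S5}
  -> S1 reached at distance 5
Shortest path length = 5

5


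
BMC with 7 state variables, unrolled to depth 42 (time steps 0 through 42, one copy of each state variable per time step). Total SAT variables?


BMC unrolls to depth k, creating one copy of each state var for steps 0..k.
Step count = 42 + 1 = 43 (steps 0 through 42)
Vars per step = 7
Total = 7 * 43 = 301

301


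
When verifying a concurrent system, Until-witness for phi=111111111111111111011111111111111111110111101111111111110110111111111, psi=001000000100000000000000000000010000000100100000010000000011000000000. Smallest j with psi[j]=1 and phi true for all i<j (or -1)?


(phi U psi) at 0: need smallest j with psi[j]=1 and phi[i]=1 for all i in [0,j).
Scan from step 0:
  step 0: phi=1, psi=0 -> continue
  step 1: phi=1, psi=0 -> continue
  step 2: psi=1 and phi held for [0,2) -> witness found
Witness step = 2

2


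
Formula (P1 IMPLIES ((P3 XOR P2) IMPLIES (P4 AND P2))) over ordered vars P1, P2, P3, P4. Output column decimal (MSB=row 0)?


Formula: (P1 IMPLIES ((P3 XOR P2) IMPLIES (P4 AND P2))) over P1, P2, P3, P4 (16 rows)
Evaluate each row (bits = P1,P2,P3,P4, MSB first):
  row 0 [0000]: (0 IMPLIES ((0 XOR 0) IMPLIES (0 AND 0))) -> 1
  row 1 [0001]: (0 IMPLIES ((0 XOR 0) IMPLIES (1 AND 0))) -> 1
  row 2 [0010]: (0 IMPLIES ((1 XOR 0) IMPLIES (0 AND 0))) -> 1
  row 3 [0011]: (0 IMPLIES ((1 XOR 0) IMPLIES (1 AND 0))) -> 1
  row 4 [0100]: (0 IMPLIES ((0 XOR 1) IMPLIES (0 AND 1))) -> 1
  row 5 [0101]: (0 IMPLIES ((0 XOR 1) IMPLIES (1 AND 1))) -> 1
  row 6 [0110]: (0 IMPLIES ((1 XOR 1) IMPLIES (0 AND 1))) -> 1
  row 7 [0111]: (0 IMPLIES ((1 XOR 1) IMPLIES (1 AND 1))) -> 1
  row 8 [1000]: (1 IMPLIES ((0 XOR 0) IMPLIES (0 AND 0))) -> 1
  row 9 [1001]: (1 IMPLIES ((0 XOR 0) IMPLIES (1 AND 0))) -> 1
  row 10 [1010]: (1 IMPLIES ((1 XOR 0) IMPLIES (0 AND 0))) -> 0
  row 11 [1011]: (1 IMPLIES ((1 XOR 0) IMPLIES (1 AND 0))) -> 0
  row 12 [1100]: (1 IMPLIES ((0 XOR 1) IMPLIES (0 AND 1))) -> 0
  row 13 [1101]: (1 IMPLIES ((0 XOR 1) IMPLIES (1 AND 1))) -> 1
  row 14 [1110]: (1 IMPLIES ((1 XOR 1) IMPLIES (0 AND 1))) -> 1
  row 15 [1111]: (1 IMPLIES ((1 XOR 1) IMPLIES (1 AND 1))) -> 1
Full result column, 4 rows per line (P1,P2 fixed per line; P3,P4 runs 00..11 left to right):
  rows 0-3 [P1,P2=00]: 1111  = hex F
  rows 4-7 [P1,P2=01]: 1111  = hex F
  rows 8-11 [P1,P2=10]: 1100  = hex C
  rows 12-15 [P1,P2=11]: 0111  = hex 7
Output column (row 0 .. row 15) = 1111111111000111
Output column grouped in 4s = 1111 1111 1100 0111 = 0xFFC7
Convert to decimal digit by digit (value = value*16 + digit):
  F -> 15
  15*16 + 15 (F) = 255
  255*16 + 12 (C) = 4092
  4092*16 + 7 = 65479
Decimal = 65479

65479


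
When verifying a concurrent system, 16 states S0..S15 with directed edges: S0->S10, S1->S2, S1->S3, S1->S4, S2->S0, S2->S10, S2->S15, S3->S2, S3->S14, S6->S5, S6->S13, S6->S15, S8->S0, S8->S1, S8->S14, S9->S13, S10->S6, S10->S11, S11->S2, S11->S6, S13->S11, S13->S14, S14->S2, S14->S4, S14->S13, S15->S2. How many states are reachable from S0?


BFS from S0:
  layer 0: {S0}
  layer 1: {S10}
  layer 2: {S6, S11}
  layer 3: {S2, S5, S13, S15}
  layer 4: {S14}
  layer 5: {S4}
Reachable set: {S0, S2, S4, S5, S6, S10, S11, S13, S14, S15}
Count = 10

10


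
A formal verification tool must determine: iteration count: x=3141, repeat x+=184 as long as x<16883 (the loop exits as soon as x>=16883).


Step 1: x goes from 3141 toward 16883 by 184; the body runs while x<16883, so iterations = ceil((bound-start)/step)
Step 2: Distance=13742
Step 3: ceil(13742/184)=75

75


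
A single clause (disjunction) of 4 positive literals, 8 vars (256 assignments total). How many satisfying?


Step 1: Total=2^8=256
Step 2: Unsat when all 4 false: 2^4=16
Step 3: Sat=256-16=240

240


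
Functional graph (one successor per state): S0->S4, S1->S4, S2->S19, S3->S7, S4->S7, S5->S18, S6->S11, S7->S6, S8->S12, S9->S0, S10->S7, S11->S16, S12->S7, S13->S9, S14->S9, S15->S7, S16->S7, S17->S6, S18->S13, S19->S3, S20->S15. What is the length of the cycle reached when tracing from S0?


Trace from S0 until a state repeats:
  S0 -> S4 -> S7 -> S6 -> S11 -> S16 -> S7
S7 first seen at step 2, revisited at step 6.
Cycle length = 6 - 2 = 4

4


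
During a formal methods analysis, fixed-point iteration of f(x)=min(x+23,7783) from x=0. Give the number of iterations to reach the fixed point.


Step 1: x=0, cap=7783, increment=23
Step 2: x grows by 23 each step until capped at 7783; fixed point is x=7783
Step 3: iterations = ceil(7783/23) = 339

339


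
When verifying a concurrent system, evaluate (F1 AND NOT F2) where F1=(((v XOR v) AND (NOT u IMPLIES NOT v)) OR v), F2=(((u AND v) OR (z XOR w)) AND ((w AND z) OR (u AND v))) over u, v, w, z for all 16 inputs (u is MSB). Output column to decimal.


F1 = (((v XOR v) AND (NOT u IMPLIES NOT v)) OR v)
F2 = (((u AND v) OR (z XOR w)) AND ((w AND z) OR (u AND v)))
Counterexample to F1=>F2 is where F1=1 and F2=0.
Evaluate each row (bits = u,v,w,z, MSB first):
  row 0 [0000]: F1=0 F2=0 -> F1&~F2 -> 0
  row 1 [0001]: F1=0 F2=0 -> F1&~F2 -> 0
  row 2 [0010]: F1=0 F2=0 -> F1&~F2 -> 0
  row 3 [0011]: F1=0 F2=0 -> F1&~F2 -> 0
  row 4 [0100]: F1=1 F2=0 -> F1&~F2 -> 1
  row 5 [0101]: F1=1 F2=0 -> F1&~F2 -> 1
  row 6 [0110]: F1=1 F2=0 -> F1&~F2 -> 1
  row 7 [0111]: F1=1 F2=0 -> F1&~F2 -> 1
  row 8 [1000]: F1=0 F2=0 -> F1&~F2 -> 0
  row 9 [1001]: F1=0 F2=0 -> F1&~F2 -> 0
  row 10 [1010]: F1=0 F2=0 -> F1&~F2 -> 0
  row 11 [1011]: F1=0 F2=0 -> F1&~F2 -> 0
  row 12 [1100]: F1=1 F2=1 -> F1&~F2 -> 0
  row 13 [1101]: F1=1 F2=1 -> F1&~F2 -> 0
  row 14 [1110]: F1=1 F2=1 -> F1&~F2 -> 0
  row 15 [1111]: F1=1 F2=1 -> F1&~F2 -> 0
Full result column, 4 rows per line (u,v fixed per line; w,z runs 00..11 left to right):
  rows 0-3 [u,v=00]: 0000  = hex 0
  rows 4-7 [u,v=01]: 1111  = hex F
  rows 8-11 [u,v=10]: 0000  = hex 0
  rows 12-15 [u,v=11]: 0000  = hex 0
Counterexample vector (row 0 .. row 15) = 0000111100000000
Output column grouped in 4s = 0000 1111 0000 0000 = 0x0F00
Convert to decimal digit by digit (value = value*16 + digit):
  0 -> 0
  0*16 + 15 (F) = 15
  15*16 + 0 = 240
  240*16 + 0 = 3840
Decimal = 3840

3840


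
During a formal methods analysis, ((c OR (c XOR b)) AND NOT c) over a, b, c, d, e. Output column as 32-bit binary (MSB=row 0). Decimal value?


Formula: ((c OR (c XOR b)) AND NOT c) over a, b, c, d, e (32 rows)
Evaluate each row (bits = a,b,c,d,e, MSB first):
  row 0 [00000]: ((0 OR (0 XOR 0)) AND NOT 0) -> 0
  row 1 [00001]: ((0 OR (0 XOR 0)) AND NOT 0) -> 0
  row 2 [00010]: ((0 OR (0 XOR 0)) AND NOT 0) -> 0
  row 3 [00011]: ((0 OR (0 XOR 0)) AND NOT 0) -> 0
  row 4 [00100]: ((1 OR (1 XOR 0)) AND NOT 1) -> 0
  row 5 [00101]: ((1 OR (1 XOR 0)) AND NOT 1) -> 0
  row 6 [00110]: ((1 OR (1 XOR 0)) AND NOT 1) -> 0
  row 7 [00111]: ((1 OR (1 XOR 0)) AND NOT 1) -> 0
  row 8 [01000]: ((0 OR (0 XOR 1)) AND NOT 0) -> 1
  row 9 [01001]: ((0 OR (0 XOR 1)) AND NOT 0) -> 1
  row 10 [01010]: ((0 OR (0 XOR 1)) AND NOT 0) -> 1
  row 11 [01011]: ((0 OR (0 XOR 1)) AND NOT 0) -> 1
  row 12 [01100]: ((1 OR (1 XOR 1)) AND NOT 1) -> 0
  row 13 [01101]: ((1 OR (1 XOR 1)) AND NOT 1) -> 0
  row 14 [01110]: ((1 OR (1 XOR 1)) AND NOT 1) -> 0
  row 15 [01111]: ((1 OR (1 XOR 1)) AND NOT 1) -> 0
  row 16 [10000]: ((0 OR (0 XOR 0)) AND NOT 0) -> 0
  row 17 [10001]: ((0 OR (0 XOR 0)) AND NOT 0) -> 0
  row 18 [10010]: ((0 OR (0 XOR 0)) AND NOT 0) -> 0
  row 19 [10011]: ((0 OR (0 XOR 0)) AND NOT 0) -> 0
  row 20 [10100]: ((1 OR (1 XOR 0)) AND NOT 1) -> 0
  row 21 [10101]: ((1 OR (1 XOR 0)) AND NOT 1) -> 0
  row 22 [10110]: ((1 OR (1 XOR 0)) AND NOT 1) -> 0
  row 23 [10111]: ((1 OR (1 XOR 0)) AND NOT 1) -> 0
  row 24 [11000]: ((0 OR (0 XOR 1)) AND NOT 0) -> 1
  row 25 [11001]: ((0 OR (0 XOR 1)) AND NOT 0) -> 1
  row 26 [11010]: ((0 OR (0 XOR 1)) AND NOT 0) -> 1
  row 27 [11011]: ((0 OR (0 XOR 1)) AND NOT 0) -> 1
  row 28 [11100]: ((1 OR (1 XOR 1)) AND NOT 1) -> 0
  row 29 [11101]: ((1 OR (1 XOR 1)) AND NOT 1) -> 0
  row 30 [11110]: ((1 OR (1 XOR 1)) AND NOT 1) -> 0
  row 31 [11111]: ((1 OR (1 XOR 1)) AND NOT 1) -> 0
Full result column, 4 rows per line (a,b,c fixed per line; d,e runs 00..11 left to right):
  rows 0-3 [a,b,c=000]: 0000  = hex 0
  rows 4-7 [a,b,c=001]: 0000  = hex 0
  rows 8-11 [a,b,c=010]: 1111  = hex F
  rows 12-15 [a,b,c=011]: 0000  = hex 0
  rows 16-19 [a,b,c=100]: 0000  = hex 0
  rows 20-23 [a,b,c=101]: 0000  = hex 0
  rows 24-27 [a,b,c=110]: 1111  = hex F
  rows 28-31 [a,b,c=111]: 0000  = hex 0
Output column (row 0 .. row 31) = 00000000111100000000000011110000
Output column grouped in 4s = 0000 0000 1111 0000 0000 0000 1111 0000 = 0x00F000F0
Convert to decimal digit by digit (value = value*16 + digit):
  0 -> 0
  0*16 + 0 = 0
  0*16 + 15 (F) = 15
  15*16 + 0 = 240
  240*16 + 0 = 3840
  3840*16 + 0 = 61440
  61440*16 + 15 (F) = 983055
  983055*16 + 0 = 15728880
Decimal = 15728880

15728880


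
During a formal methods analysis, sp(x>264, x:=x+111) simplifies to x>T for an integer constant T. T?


Formula: sp(P, x:=E) = exists old_x. (x = E[old_x/x]) AND P[old_x/x] (old_x is the value of x before the assignment; eliminate old_x by solving x = E[old_x/x] for old_x)
Step 1: Precondition P: x>264, i.e. old_x > 264
Step 2: Assignment gives x = old_x + 111, so old_x = x - 111
Step 3: Substitute into P: x - 111 > 264
Step 4: Simplify: x > 264+111 = 375

375


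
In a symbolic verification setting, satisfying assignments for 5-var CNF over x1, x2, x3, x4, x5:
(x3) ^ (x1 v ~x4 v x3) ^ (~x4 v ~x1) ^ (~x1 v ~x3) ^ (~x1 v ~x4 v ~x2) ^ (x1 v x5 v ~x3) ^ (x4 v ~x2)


CNF with 7 clauses over 5 vars (32 assignments).
An assignment satisfies CNF iff every clause has >=1 true literal.
Check each row (bits = x1,x2,x3,x4,x5; clause T/F shown):
  row 0 [00000]: clauses=FTTTTTT -> 0
  row 1 [00001]: clauses=FTTTTTT -> 0
  row 2 [00010]: clauses=FFTTTTT -> 0
  row 3 [00011]: clauses=FFTTTTT -> 0
  row 4 [00100]: clauses=TTTTTFT -> 0
  row 5 [00101]: clauses=TTTTTTT -> 1
  row 6 [00110]: clauses=TTTTTFT -> 0
  row 7 [00111]: clauses=TTTTTTT -> 1
  row 8 [01000]: clauses=FTTTTTF -> 0
  row 9 [01001]: clauses=FTTTTTF -> 0
  row 10 [01010]: clauses=FFTTTTT -> 0
  row 11 [01011]: clauses=FFTTTTT -> 0
  row 12 [01100]: clauses=TTTTTFF -> 0
  row 13 [01101]: clauses=TTTTTTF -> 0
  row 14 [01110]: clauses=TTTTTFT -> 0
  row 15 [01111]: clauses=TTTTTTT -> 1
  row 16 [10000]: clauses=FTTTTTT -> 0
  row 17 [10001]: clauses=FTTTTTT -> 0
  row 18 [10010]: clauses=FTFTTTT -> 0
  row 19 [10011]: clauses=FTFTTTT -> 0
  row 20 [10100]: clauses=TTTFTTT -> 0
  row 21 [10101]: clauses=TTTFTTT -> 0
  row 22 [10110]: clauses=TTFFTTT -> 0
  row 23 [10111]: clauses=TTFFTTT -> 0
  row 24 [11000]: clauses=FTTTTTF -> 0
  row 25 [11001]: clauses=FTTTTTF -> 0
  row 26 [11010]: clauses=FTFTFTT -> 0
  row 27 [11011]: clauses=FTFTFTT -> 0
  row 28 [11100]: clauses=TTTFTTF -> 0
  row 29 [11101]: clauses=TTTFTTF -> 0
  row 30 [11110]: clauses=TTFFFTT -> 0
  row 31 [11111]: clauses=TTFFFTT -> 0
Full result column, 8 rows per line (x1,x2 fixed per line; x3,x4,x5 runs 000..111 left to right):
  rows 0-7 [x1,x2=00]: 00000101  (ones: 2)
  rows 8-15 [x1,x2=01]: 00000001  (ones: 1)
  rows 16-23 [x1,x2=10]: 00000000  (ones: 0)
  rows 24-31 [x1,x2=11]: 00000000  (ones: 0)
Satisfying assignments = 2+1+0+0 = 3

3


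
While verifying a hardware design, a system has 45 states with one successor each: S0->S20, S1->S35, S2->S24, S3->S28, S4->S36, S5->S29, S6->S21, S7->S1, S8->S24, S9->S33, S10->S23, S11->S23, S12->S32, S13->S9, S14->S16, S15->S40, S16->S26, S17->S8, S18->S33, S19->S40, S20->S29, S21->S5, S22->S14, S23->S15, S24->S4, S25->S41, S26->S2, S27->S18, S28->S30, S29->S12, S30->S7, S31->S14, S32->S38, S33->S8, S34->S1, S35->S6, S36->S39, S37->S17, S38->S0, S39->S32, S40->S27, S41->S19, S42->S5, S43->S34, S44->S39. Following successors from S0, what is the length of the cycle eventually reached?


Trace from S0 until a state repeats:
  S0 -> S20 -> S29 -> S12 -> S32 -> S38 -> S0
S0 first seen at step 0, revisited at step 6.
Cycle length = 6 - 0 = 6

6


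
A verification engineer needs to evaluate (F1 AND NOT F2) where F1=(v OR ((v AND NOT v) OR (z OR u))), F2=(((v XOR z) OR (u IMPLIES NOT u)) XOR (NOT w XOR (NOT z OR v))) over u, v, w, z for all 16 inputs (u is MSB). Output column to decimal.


F1 = (v OR ((v AND NOT v) OR (z OR u)))
F2 = (((v XOR z) OR (u IMPLIES NOT u)) XOR (NOT w XOR (NOT z OR v)))
Counterexample to F1=>F2 is where F1=1 and F2=0.
Evaluate each row (bits = u,v,w,z, MSB first):
  row 0 [0000]: F1=0 F2=1 -> F1&~F2 -> 0
  row 1 [0001]: F1=1 F2=0 -> F1&~F2 -> 1
  row 2 [0010]: F1=0 F2=0 -> F1&~F2 -> 0
  row 3 [0011]: F1=1 F2=1 -> F1&~F2 -> 0
  row 4 [0100]: F1=1 F2=1 -> F1&~F2 -> 0
  row 5 [0101]: F1=1 F2=1 -> F1&~F2 -> 0
  row 6 [0110]: F1=1 F2=0 -> F1&~F2 -> 1
  row 7 [0111]: F1=1 F2=0 -> F1&~F2 -> 1
  row 8 [1000]: F1=1 F2=0 -> F1&~F2 -> 1
  row 9 [1001]: F1=1 F2=0 -> F1&~F2 -> 1
  row 10 [1010]: F1=1 F2=1 -> F1&~F2 -> 0
  row 11 [1011]: F1=1 F2=1 -> F1&~F2 -> 0
  row 12 [1100]: F1=1 F2=1 -> F1&~F2 -> 0
  row 13 [1101]: F1=1 F2=0 -> F1&~F2 -> 1
  row 14 [1110]: F1=1 F2=0 -> F1&~F2 -> 1
  row 15 [1111]: F1=1 F2=1 -> F1&~F2 -> 0
Full result column, 4 rows per line (u,v fixed per line; w,z runs 00..11 left to right):
  rows 0-3 [u,v=00]: 0100  = hex 4
  rows 4-7 [u,v=01]: 0011  = hex 3
  rows 8-11 [u,v=10]: 1100  = hex C
  rows 12-15 [u,v=11]: 0110  = hex 6
Counterexample vector (row 0 .. row 15) = 0100001111000110
Output column grouped in 4s = 0100 0011 1100 0110 = 0x43C6
Convert to decimal digit by digit (value = value*16 + digit):
  4 -> 4
  4*16 + 3 = 67
  67*16 + 12 (C) = 1084
  1084*16 + 6 = 17350
Decimal = 17350

17350


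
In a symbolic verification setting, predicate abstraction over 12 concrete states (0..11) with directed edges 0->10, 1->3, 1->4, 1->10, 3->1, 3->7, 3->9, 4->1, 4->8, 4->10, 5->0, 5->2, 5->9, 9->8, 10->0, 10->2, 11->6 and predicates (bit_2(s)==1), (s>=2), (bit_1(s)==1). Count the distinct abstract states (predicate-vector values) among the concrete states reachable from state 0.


BFS from 0:
Concrete reachable: {0, 2, 10}
Abstract via predicates (bit_2(s)==1), (s>=2), (bit_1(s)==1):
  (0,0,0) <- {0}
  (0,1,1) <- {2, 10}
Distinct abstract states = 2

2


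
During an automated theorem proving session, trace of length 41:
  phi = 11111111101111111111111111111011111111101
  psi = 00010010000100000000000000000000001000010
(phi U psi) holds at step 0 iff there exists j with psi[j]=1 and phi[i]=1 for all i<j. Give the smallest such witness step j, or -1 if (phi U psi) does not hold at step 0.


(phi U psi) at 0: need smallest j with psi[j]=1 and phi[i]=1 for all i in [0,j).
Scan from step 0:
  step 0: phi=1, psi=0 -> continue
  step 1: phi=1, psi=0 -> continue
  step 2: phi=1, psi=0 -> continue
  step 3: psi=1 and phi held for [0,3) -> witness found
Witness step = 3

3


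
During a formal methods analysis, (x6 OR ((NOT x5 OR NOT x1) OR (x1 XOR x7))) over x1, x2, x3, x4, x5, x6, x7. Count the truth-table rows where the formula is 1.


Formula: (x6 OR ((NOT x5 OR NOT x1) OR (x1 XOR x7))) over 7 vars (128 rows)
Evaluate each row (x1, x2, x3, x4, x5, x6, x7 as bits, MSB first):
  row 0 [0000000]: (0 OR ((NOT 0 OR NOT 0) OR (0 XOR 0))) -> 1
  row 1 [0000001]: (0 OR ((NOT 0 OR NOT 0) OR (0 XOR 1))) -> 1
  row 2 [0000010]: (1 OR ((NOT 0 OR NOT 0) OR (0 XOR 0))) -> 1
  row 3 [0000011]: (1 OR ((NOT 0 OR NOT 0) OR (0 XOR 1))) -> 1
  row 4 [0000100]: (0 OR ((NOT 1 OR NOT 0) OR (0 XOR 0))) -> 1
  (every remaining row is evaluated the same way; all 128 results are listed next)
Full result column, 8 rows per line (x1,x2,x3,x4 fixed per line; x5,x6,x7 runs 000..111 left to right):
  rows 0-7 [x1,x2,x3,x4=0000]: 11111111  (ones: 8)
  rows 8-15 [x1,x2,x3,x4=0001]: 11111111  (ones: 8)
  rows 16-23 [x1,x2,x3,x4=0010]: 11111111  (ones: 8)
  rows 24-31 [x1,x2,x3,x4=0011]: 11111111  (ones: 8)
  rows 32-39 [x1,x2,x3,x4=0100]: 11111111  (ones: 8)
  rows 40-47 [x1,x2,x3,x4=0101]: 11111111  (ones: 8)
  rows 48-55 [x1,x2,x3,x4=0110]: 11111111  (ones: 8)
  rows 56-63 [x1,x2,x3,x4=0111]: 11111111  (ones: 8)
  rows 64-71 [x1,x2,x3,x4=1000]: 11111011  (ones: 7)
  rows 72-79 [x1,x2,x3,x4=1001]: 11111011  (ones: 7)
  rows 80-87 [x1,x2,x3,x4=1010]: 11111011  (ones: 7)
  rows 88-95 [x1,x2,x3,x4=1011]: 11111011  (ones: 7)
  rows 96-103 [x1,x2,x3,x4=1100]: 11111011  (ones: 7)
  rows 104-111 [x1,x2,x3,x4=1101]: 11111011  (ones: 7)
  rows 112-119 [x1,x2,x3,x4=1110]: 11111011  (ones: 7)
  rows 120-127 [x1,x2,x3,x4=1111]: 11111011  (ones: 7)
Count of 1-rows = 8+8+8+8+8+8+8+8+7+7+7+7+7+7+7+7 = 120

120


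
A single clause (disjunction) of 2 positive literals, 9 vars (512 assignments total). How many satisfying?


Step 1: Total=2^9=512
Step 2: Unsat when all 2 false: 2^7=128
Step 3: Sat=512-128=384

384


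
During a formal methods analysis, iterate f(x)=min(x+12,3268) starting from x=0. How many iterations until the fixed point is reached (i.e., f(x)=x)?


Step 1: x=0, cap=3268, increment=12
Step 2: x grows by 12 each step until capped at 3268; fixed point is x=3268
Step 3: iterations = ceil(3268/12) = 273

273


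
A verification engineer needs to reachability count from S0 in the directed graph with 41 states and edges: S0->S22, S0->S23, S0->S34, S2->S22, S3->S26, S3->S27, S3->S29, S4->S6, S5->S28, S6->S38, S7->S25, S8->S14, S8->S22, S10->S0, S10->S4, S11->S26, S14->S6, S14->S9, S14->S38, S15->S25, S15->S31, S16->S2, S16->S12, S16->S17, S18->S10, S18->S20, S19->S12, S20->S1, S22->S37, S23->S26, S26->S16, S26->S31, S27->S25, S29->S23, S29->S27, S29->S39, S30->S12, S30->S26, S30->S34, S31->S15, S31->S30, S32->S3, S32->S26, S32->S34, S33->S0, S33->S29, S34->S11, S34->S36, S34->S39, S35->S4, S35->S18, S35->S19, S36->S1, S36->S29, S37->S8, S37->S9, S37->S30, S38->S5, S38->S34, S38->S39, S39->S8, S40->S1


BFS from S0:
  layer 0: {S0}
  layer 1: {S22, S23, S34}
  layer 2: {S11, S26, S36, S37, S39}
  layer 3: {S1, S8, S9, S16, S29, S30, S31}
  layer 4: {S2, S12, S14, S15, S17, S27}
  layer 5: {S6, S25, S38}
  layer 6: {S5}
  layer 7: {S28}
Reachable set: {S0, S1, S2, S5, S6, S8, S9, S11, S12, S14, S15, S16, S17, S22, S23, S25, S26, S27, S28, S29, S30, S31, S34, S36, S37, S38, S39}
Count = 27

27


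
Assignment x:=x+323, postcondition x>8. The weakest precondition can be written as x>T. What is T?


Formula: wp(x:=E, P) = P[E/x] (substitute E for x in postcondition)
Step 1: Postcondition: x>8
Step 2: Substitute x+323 for x: x+323>8
Step 3: Solve for x: x > 8-323 = -315

-315


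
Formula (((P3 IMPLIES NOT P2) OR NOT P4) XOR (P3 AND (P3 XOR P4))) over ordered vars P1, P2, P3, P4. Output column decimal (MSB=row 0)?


Formula: (((P3 IMPLIES NOT P2) OR NOT P4) XOR (P3 AND (P3 XOR P4))) over P1, P2, P3, P4 (16 rows)
Evaluate each row (bits = P1,P2,P3,P4, MSB first):
  row 0 [0000]: (((0 IMPLIES NOT 0) OR NOT 0) XOR (0 AND (0 XOR 0))) -> 1
  row 1 [0001]: (((0 IMPLIES NOT 0) OR NOT 1) XOR (0 AND (0 XOR 1))) -> 1
  row 2 [0010]: (((1 IMPLIES NOT 0) OR NOT 0) XOR (1 AND (1 XOR 0))) -> 0
  row 3 [0011]: (((1 IMPLIES NOT 0) OR NOT 1) XOR (1 AND (1 XOR 1))) -> 1
  row 4 [0100]: (((0 IMPLIES NOT 1) OR NOT 0) XOR (0 AND (0 XOR 0))) -> 1
  row 5 [0101]: (((0 IMPLIES NOT 1) OR NOT 1) XOR (0 AND (0 XOR 1))) -> 1
  row 6 [0110]: (((1 IMPLIES NOT 1) OR NOT 0) XOR (1 AND (1 XOR 0))) -> 0
  row 7 [0111]: (((1 IMPLIES NOT 1) OR NOT 1) XOR (1 AND (1 XOR 1))) -> 0
  row 8 [1000]: (((0 IMPLIES NOT 0) OR NOT 0) XOR (0 AND (0 XOR 0))) -> 1
  row 9 [1001]: (((0 IMPLIES NOT 0) OR NOT 1) XOR (0 AND (0 XOR 1))) -> 1
  row 10 [1010]: (((1 IMPLIES NOT 0) OR NOT 0) XOR (1 AND (1 XOR 0))) -> 0
  row 11 [1011]: (((1 IMPLIES NOT 0) OR NOT 1) XOR (1 AND (1 XOR 1))) -> 1
  row 12 [1100]: (((0 IMPLIES NOT 1) OR NOT 0) XOR (0 AND (0 XOR 0))) -> 1
  row 13 [1101]: (((0 IMPLIES NOT 1) OR NOT 1) XOR (0 AND (0 XOR 1))) -> 1
  row 14 [1110]: (((1 IMPLIES NOT 1) OR NOT 0) XOR (1 AND (1 XOR 0))) -> 0
  row 15 [1111]: (((1 IMPLIES NOT 1) OR NOT 1) XOR (1 AND (1 XOR 1))) -> 0
Full result column, 4 rows per line (P1,P2 fixed per line; P3,P4 runs 00..11 left to right):
  rows 0-3 [P1,P2=00]: 1101  = hex D
  rows 4-7 [P1,P2=01]: 1100  = hex C
  rows 8-11 [P1,P2=10]: 1101  = hex D
  rows 12-15 [P1,P2=11]: 1100  = hex C
Output column (row 0 .. row 15) = 1101110011011100
Output column grouped in 4s = 1101 1100 1101 1100 = 0xDCDC
Convert to decimal digit by digit (value = value*16 + digit):
  D -> 13
  13*16 + 12 (C) = 220
  220*16 + 13 (D) = 3533
  3533*16 + 12 (C) = 56540
Decimal = 56540

56540


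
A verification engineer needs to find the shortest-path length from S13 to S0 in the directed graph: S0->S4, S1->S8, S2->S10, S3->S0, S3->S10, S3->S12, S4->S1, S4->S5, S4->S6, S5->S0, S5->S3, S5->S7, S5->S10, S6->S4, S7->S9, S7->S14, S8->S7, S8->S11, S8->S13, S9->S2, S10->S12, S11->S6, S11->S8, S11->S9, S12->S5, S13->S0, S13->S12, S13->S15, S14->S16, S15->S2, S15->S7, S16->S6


BFS layer-by-layer from S13:
  dist 0: {S13}
  dist 1: {S0, S12, S15}
  -> S0 reached at distance 1
Shortest path length = 1

1


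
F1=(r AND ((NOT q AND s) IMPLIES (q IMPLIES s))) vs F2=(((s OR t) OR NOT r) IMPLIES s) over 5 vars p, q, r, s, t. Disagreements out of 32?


F1 = (r AND ((NOT q AND s) IMPLIES (q IMPLIES s)))
F2 = (((s OR t) OR NOT r) IMPLIES s)
Evaluate both on each of 32 rows (bits = p,q,r,s,t):
  row 0 [00000]: F1=0 F2=0 -> 0
  row 1 [00001]: F1=0 F2=0 -> 0
  row 2 [00010]: F1=0 F2=1 (differ) -> 1
  row 3 [00011]: F1=0 F2=1 (differ) -> 1
  row 4 [00100]: F1=1 F2=1 -> 0
  row 5 [00101]: F1=1 F2=0 (differ) -> 1
  row 6 [00110]: F1=1 F2=1 -> 0
  row 7 [00111]: F1=1 F2=1 -> 0
  row 8 [01000]: F1=0 F2=0 -> 0
  row 9 [01001]: F1=0 F2=0 -> 0
  row 10 [01010]: F1=0 F2=1 (differ) -> 1
  row 11 [01011]: F1=0 F2=1 (differ) -> 1
  row 12 [01100]: F1=1 F2=1 -> 0
  row 13 [01101]: F1=1 F2=0 (differ) -> 1
  row 14 [01110]: F1=1 F2=1 -> 0
  row 15 [01111]: F1=1 F2=1 -> 0
  row 16 [10000]: F1=0 F2=0 -> 0
  row 17 [10001]: F1=0 F2=0 -> 0
  row 18 [10010]: F1=0 F2=1 (differ) -> 1
  row 19 [10011]: F1=0 F2=1 (differ) -> 1
  row 20 [10100]: F1=1 F2=1 -> 0
  row 21 [10101]: F1=1 F2=0 (differ) -> 1
  row 22 [10110]: F1=1 F2=1 -> 0
  row 23 [10111]: F1=1 F2=1 -> 0
  row 24 [11000]: F1=0 F2=0 -> 0
  row 25 [11001]: F1=0 F2=0 -> 0
  row 26 [11010]: F1=0 F2=1 (differ) -> 1
  row 27 [11011]: F1=0 F2=1 (differ) -> 1
  row 28 [11100]: F1=1 F2=1 -> 0
  row 29 [11101]: F1=1 F2=0 (differ) -> 1
  row 30 [11110]: F1=1 F2=1 -> 0
  row 31 [11111]: F1=1 F2=1 -> 0
Full result column, 8 rows per line (p,q fixed per line; r,s,t runs 000..111 left to right):
  rows 0-7 [p,q=00]: 00110100  (ones: 3)
  rows 8-15 [p,q=01]: 00110100  (ones: 3)
  rows 16-23 [p,q=10]: 00110100  (ones: 3)
  rows 24-31 [p,q=11]: 00110100  (ones: 3)
Disagreements = 3+3+3+3 = 12

12


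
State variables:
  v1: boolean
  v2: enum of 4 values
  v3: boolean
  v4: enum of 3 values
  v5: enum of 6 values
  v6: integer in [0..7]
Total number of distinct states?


State space = product of domain sizes of all variables.
Domain sizes:
  v1 (boolean): 2
  v2 (enum of 4 values): 4
  v3 (boolean): 2
  v4 (enum of 3 values): 3
  v5 (enum of 6 values): 6
  v6 (integer in [0..7]): 8
Product = 2 * 4 * 2 * 3 * 6 * 8 = 2304

2304


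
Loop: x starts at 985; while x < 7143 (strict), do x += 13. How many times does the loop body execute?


Step 1: x goes from 985 toward 7143 by 13; the body runs while x<7143, so iterations = ceil((bound-start)/step)
Step 2: Distance=6158
Step 3: ceil(6158/13)=474

474


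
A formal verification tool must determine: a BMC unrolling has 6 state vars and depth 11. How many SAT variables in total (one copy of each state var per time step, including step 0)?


BMC unrolls to depth k, creating one copy of each state var for steps 0..k.
Step count = 11 + 1 = 12 (steps 0 through 11)
Vars per step = 6
Total = 6 * 12 = 72

72


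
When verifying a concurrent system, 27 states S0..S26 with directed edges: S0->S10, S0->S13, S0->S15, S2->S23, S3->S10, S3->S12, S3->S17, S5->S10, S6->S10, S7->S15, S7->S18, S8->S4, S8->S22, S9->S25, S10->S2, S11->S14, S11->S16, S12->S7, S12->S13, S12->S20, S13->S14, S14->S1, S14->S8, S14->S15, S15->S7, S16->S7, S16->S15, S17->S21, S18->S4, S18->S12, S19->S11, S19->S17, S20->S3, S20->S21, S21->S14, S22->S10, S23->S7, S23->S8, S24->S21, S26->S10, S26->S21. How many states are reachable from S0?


BFS from S0:
  layer 0: {S0}
  layer 1: {S10, S13, S15}
  layer 2: {S2, S7, S14}
  layer 3: {S1, S8, S18, S23}
  layer 4: {S4, S12, S22}
  layer 5: {S20}
  layer 6: {S3, S21}
  layer 7: {S17}
Reachable set: {S0, S1, S2, S3, S4, S7, S8, S10, S12, S13, S14, S15, S17, S18, S20, S21, S22, S23}
Count = 18

18


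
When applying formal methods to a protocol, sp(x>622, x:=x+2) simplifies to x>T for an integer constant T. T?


Formula: sp(P, x:=E) = exists old_x. (x = E[old_x/x]) AND P[old_x/x] (old_x is the value of x before the assignment; eliminate old_x by solving x = E[old_x/x] for old_x)
Step 1: Precondition P: x>622, i.e. old_x > 622
Step 2: Assignment gives x = old_x + 2, so old_x = x - 2
Step 3: Substitute into P: x - 2 > 622
Step 4: Simplify: x > 622+2 = 624

624


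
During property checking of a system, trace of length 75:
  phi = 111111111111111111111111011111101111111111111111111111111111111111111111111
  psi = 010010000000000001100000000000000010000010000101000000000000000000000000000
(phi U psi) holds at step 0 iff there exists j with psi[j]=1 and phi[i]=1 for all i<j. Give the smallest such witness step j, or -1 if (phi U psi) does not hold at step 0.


(phi U psi) at 0: need smallest j with psi[j]=1 and phi[i]=1 for all i in [0,j).
Scan from step 0:
  step 0: phi=1, psi=0 -> continue
  step 1: psi=1 and phi held for [0,1) -> witness found
Witness step = 1

1


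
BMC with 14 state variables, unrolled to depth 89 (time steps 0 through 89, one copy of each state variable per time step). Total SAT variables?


BMC unrolls to depth k, creating one copy of each state var for steps 0..k.
Step count = 89 + 1 = 90 (steps 0 through 89)
Vars per step = 14
Total = 14 * 90 = 1260

1260


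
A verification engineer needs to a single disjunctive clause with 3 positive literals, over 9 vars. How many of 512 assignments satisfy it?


Step 1: Total=2^9=512
Step 2: Unsat when all 3 false: 2^6=64
Step 3: Sat=512-64=448

448


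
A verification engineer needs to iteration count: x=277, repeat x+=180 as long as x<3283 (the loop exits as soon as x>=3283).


Step 1: x goes from 277 toward 3283 by 180; the body runs while x<3283, so iterations = ceil((bound-start)/step)
Step 2: Distance=3006
Step 3: ceil(3006/180)=17

17


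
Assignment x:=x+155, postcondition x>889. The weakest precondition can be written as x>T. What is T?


Formula: wp(x:=E, P) = P[E/x] (substitute E for x in postcondition)
Step 1: Postcondition: x>889
Step 2: Substitute x+155 for x: x+155>889
Step 3: Solve for x: x > 889-155 = 734

734


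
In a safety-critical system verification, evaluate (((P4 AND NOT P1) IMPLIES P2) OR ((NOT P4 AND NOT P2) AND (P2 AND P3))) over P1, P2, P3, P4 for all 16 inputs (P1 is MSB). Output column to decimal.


Formula: (((P4 AND NOT P1) IMPLIES P2) OR ((NOT P4 AND NOT P2) AND (P2 AND P3))) over P1, P2, P3, P4 (16 rows)
Evaluate each row (bits = P1,P2,P3,P4, MSB first):
  row 0 [0000]: (((0 AND NOT 0) IMPLIES 0) OR ((NOT 0 AND NOT 0) AND (0 AND 0))) -> 1
  row 1 [0001]: (((1 AND NOT 0) IMPLIES 0) OR ((NOT 1 AND NOT 0) AND (0 AND 0))) -> 0
  row 2 [0010]: (((0 AND NOT 0) IMPLIES 0) OR ((NOT 0 AND NOT 0) AND (0 AND 1))) -> 1
  row 3 [0011]: (((1 AND NOT 0) IMPLIES 0) OR ((NOT 1 AND NOT 0) AND (0 AND 1))) -> 0
  row 4 [0100]: (((0 AND NOT 0) IMPLIES 1) OR ((NOT 0 AND NOT 1) AND (1 AND 0))) -> 1
  row 5 [0101]: (((1 AND NOT 0) IMPLIES 1) OR ((NOT 1 AND NOT 1) AND (1 AND 0))) -> 1
  row 6 [0110]: (((0 AND NOT 0) IMPLIES 1) OR ((NOT 0 AND NOT 1) AND (1 AND 1))) -> 1
  row 7 [0111]: (((1 AND NOT 0) IMPLIES 1) OR ((NOT 1 AND NOT 1) AND (1 AND 1))) -> 1
  row 8 [1000]: (((0 AND NOT 1) IMPLIES 0) OR ((NOT 0 AND NOT 0) AND (0 AND 0))) -> 1
  row 9 [1001]: (((1 AND NOT 1) IMPLIES 0) OR ((NOT 1 AND NOT 0) AND (0 AND 0))) -> 1
  row 10 [1010]: (((0 AND NOT 1) IMPLIES 0) OR ((NOT 0 AND NOT 0) AND (0 AND 1))) -> 1
  row 11 [1011]: (((1 AND NOT 1) IMPLIES 0) OR ((NOT 1 AND NOT 0) AND (0 AND 1))) -> 1
  row 12 [1100]: (((0 AND NOT 1) IMPLIES 1) OR ((NOT 0 AND NOT 1) AND (1 AND 0))) -> 1
  row 13 [1101]: (((1 AND NOT 1) IMPLIES 1) OR ((NOT 1 AND NOT 1) AND (1 AND 0))) -> 1
  row 14 [1110]: (((0 AND NOT 1) IMPLIES 1) OR ((NOT 0 AND NOT 1) AND (1 AND 1))) -> 1
  row 15 [1111]: (((1 AND NOT 1) IMPLIES 1) OR ((NOT 1 AND NOT 1) AND (1 AND 1))) -> 1
Full result column, 4 rows per line (P1,P2 fixed per line; P3,P4 runs 00..11 left to right):
  rows 0-3 [P1,P2=00]: 1010  = hex A
  rows 4-7 [P1,P2=01]: 1111  = hex F
  rows 8-11 [P1,P2=10]: 1111  = hex F
  rows 12-15 [P1,P2=11]: 1111  = hex F
Output column (row 0 .. row 15) = 1010111111111111
Output column grouped in 4s = 1010 1111 1111 1111 = 0xAFFF
Convert to decimal digit by digit (value = value*16 + digit):
  A -> 10
  10*16 + 15 (F) = 175
  175*16 + 15 (F) = 2815
  2815*16 + 15 (F) = 45055
Decimal = 45055

45055


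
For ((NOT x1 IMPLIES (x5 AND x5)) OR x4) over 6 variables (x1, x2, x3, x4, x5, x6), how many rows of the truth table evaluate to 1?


Formula: ((NOT x1 IMPLIES (x5 AND x5)) OR x4) over 6 vars (64 rows)
Evaluate each row (x1, x2, x3, x4, x5, x6 as bits, MSB first):
  row 0 [000000]: ((NOT 0 IMPLIES (0 AND 0)) OR 0) -> 0
  row 1 [000001]: ((NOT 0 IMPLIES (0 AND 0)) OR 0) -> 0
  row 2 [000010]: ((NOT 0 IMPLIES (1 AND 1)) OR 0) -> 1
  row 3 [000011]: ((NOT 0 IMPLIES (1 AND 1)) OR 0) -> 1
  row 4 [000100]: ((NOT 0 IMPLIES (0 AND 0)) OR 1) -> 1
  (every remaining row is evaluated the same way; all 64 results are listed next)
Full result column, 8 rows per line (x1,x2,x3 fixed per line; x4,x5,x6 runs 000..111 left to right):
  rows 0-7 [x1,x2,x3=000]: 00111111  (ones: 6)
  rows 8-15 [x1,x2,x3=001]: 00111111  (ones: 6)
  rows 16-23 [x1,x2,x3=010]: 00111111  (ones: 6)
  rows 24-31 [x1,x2,x3=011]: 00111111  (ones: 6)
  rows 32-39 [x1,x2,x3=100]: 11111111  (ones: 8)
  rows 40-47 [x1,x2,x3=101]: 11111111  (ones: 8)
  rows 48-55 [x1,x2,x3=110]: 11111111  (ones: 8)
  rows 56-63 [x1,x2,x3=111]: 11111111  (ones: 8)
Count of 1-rows = 6+6+6+6+8+8+8+8 = 56

56


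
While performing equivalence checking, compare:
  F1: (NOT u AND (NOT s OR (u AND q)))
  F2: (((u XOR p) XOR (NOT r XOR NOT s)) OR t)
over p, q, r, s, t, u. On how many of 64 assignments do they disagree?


F1 = (NOT u AND (NOT s OR (u AND q)))
F2 = (((u XOR p) XOR (NOT r XOR NOT s)) OR t)
Evaluate both on each of 64 rows (bits = p,q,r,s,t,u):
  row 0 [000000]: F1=1 F2=0 (differ) -> 1
  row 1 [000001]: F1=0 F2=1 (differ) -> 1
  row 2 [000010]: F1=1 F2=1 -> 0
  row 3 [000011]: F1=0 F2=1 (differ) -> 1
  row 4 [000100]: F1=0 F2=1 (differ) -> 1
  (every remaining row is evaluated the same way; all 64 results are listed next)
Full result column, 8 rows per line (p,q,r fixed per line; s,t,u runs 000..111 left to right):
  rows 0-7 [p,q,r=000]: 11011011  (ones: 6)
  rows 8-15 [p,q,r=001]: 00010111  (ones: 4)
  rows 16-23 [p,q,r=010]: 11011011  (ones: 6)
  rows 24-31 [p,q,r=011]: 00010111  (ones: 4)
  rows 32-39 [p,q,r=100]: 00010111  (ones: 4)
  rows 40-47 [p,q,r=101]: 11011011  (ones: 6)
  rows 48-55 [p,q,r=110]: 00010111  (ones: 4)
  rows 56-63 [p,q,r=111]: 11011011  (ones: 6)
Disagreements = 6+4+6+4+4+6+4+6 = 40

40


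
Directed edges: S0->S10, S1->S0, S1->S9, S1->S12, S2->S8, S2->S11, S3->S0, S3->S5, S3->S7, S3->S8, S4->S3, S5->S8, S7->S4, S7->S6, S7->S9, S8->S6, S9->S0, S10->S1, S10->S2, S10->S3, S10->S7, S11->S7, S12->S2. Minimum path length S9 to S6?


BFS layer-by-layer from S9:
  dist 0: {S9}
  dist 1: {S0}
  dist 2: {S10}
  dist 3: {S1, S2, S3, S7}
  dist 4: {S4, S5, S6, S8, S11, S12}
  -> S6 reached at distance 4
Shortest path length = 4

4


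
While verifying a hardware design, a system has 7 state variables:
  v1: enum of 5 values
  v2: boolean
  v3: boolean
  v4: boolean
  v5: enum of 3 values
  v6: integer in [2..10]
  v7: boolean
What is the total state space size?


State space = product of domain sizes of all variables.
Domain sizes:
  v1 (enum of 5 values): 5
  v2 (boolean): 2
  v3 (boolean): 2
  v4 (boolean): 2
  v5 (enum of 3 values): 3
  v6 (integer in [2..10]): 9
  v7 (boolean): 2
Product = 5 * 2 * 2 * 2 * 3 * 9 * 2 = 2160

2160


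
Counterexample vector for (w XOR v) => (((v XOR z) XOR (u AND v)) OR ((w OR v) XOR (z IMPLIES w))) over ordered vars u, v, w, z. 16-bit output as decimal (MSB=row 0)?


F1 = (w XOR v)
F2 = (((v XOR z) XOR (u AND v)) OR ((w OR v) XOR (z IMPLIES w)))
Counterexample to F1=>F2 is where F1=1 and F2=0.
Evaluate each row (bits = u,v,w,z, MSB first):
  row 0 [0000]: F1=0 F2=1 -> F1&~F2 -> 0
  row 1 [0001]: F1=0 F2=1 -> F1&~F2 -> 0
  row 2 [0010]: F1=1 F2=0 -> F1&~F2 -> 1
  row 3 [0011]: F1=1 F2=1 -> F1&~F2 -> 0
  row 4 [0100]: F1=1 F2=1 -> F1&~F2 -> 0
  row 5 [0101]: F1=1 F2=1 -> F1&~F2 -> 0
  row 6 [0110]: F1=0 F2=1 -> F1&~F2 -> 0
  row 7 [0111]: F1=0 F2=0 -> F1&~F2 -> 0
  row 8 [1000]: F1=0 F2=1 -> F1&~F2 -> 0
  row 9 [1001]: F1=0 F2=1 -> F1&~F2 -> 0
  row 10 [1010]: F1=1 F2=0 -> F1&~F2 -> 1
  row 11 [1011]: F1=1 F2=1 -> F1&~F2 -> 0
  row 12 [1100]: F1=1 F2=0 -> F1&~F2 -> 1
  row 13 [1101]: F1=1 F2=1 -> F1&~F2 -> 0
  row 14 [1110]: F1=0 F2=0 -> F1&~F2 -> 0
  row 15 [1111]: F1=0 F2=1 -> F1&~F2 -> 0
Full result column, 4 rows per line (u,v fixed per line; w,z runs 00..11 left to right):
  rows 0-3 [u,v=00]: 0010  = hex 2
  rows 4-7 [u,v=01]: 0000  = hex 0
  rows 8-11 [u,v=10]: 0010  = hex 2
  rows 12-15 [u,v=11]: 1000  = hex 8
Counterexample vector (row 0 .. row 15) = 0010000000101000
Output column grouped in 4s = 0010 0000 0010 1000 = 0x2028
Convert to decimal digit by digit (value = value*16 + digit):
  2 -> 2
  2*16 + 0 = 32
  32*16 + 2 = 514
  514*16 + 8 = 8232
Decimal = 8232

8232


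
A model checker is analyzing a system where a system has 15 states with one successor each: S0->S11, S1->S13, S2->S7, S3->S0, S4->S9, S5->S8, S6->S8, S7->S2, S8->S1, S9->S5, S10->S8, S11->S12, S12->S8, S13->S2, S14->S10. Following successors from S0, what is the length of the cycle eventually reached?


Trace from S0 until a state repeats:
  S0 -> S11 -> S12 -> S8 -> S1 -> S13 -> S2 -> S7 -> S2
S2 first seen at step 6, revisited at step 8.
Cycle length = 8 - 6 = 2

2


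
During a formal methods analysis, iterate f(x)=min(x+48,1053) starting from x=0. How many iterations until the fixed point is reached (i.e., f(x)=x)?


Step 1: x=0, cap=1053, increment=48
Step 2: x grows by 48 each step until capped at 1053; fixed point is x=1053
Step 3: iterations = ceil(1053/48) = 22

22


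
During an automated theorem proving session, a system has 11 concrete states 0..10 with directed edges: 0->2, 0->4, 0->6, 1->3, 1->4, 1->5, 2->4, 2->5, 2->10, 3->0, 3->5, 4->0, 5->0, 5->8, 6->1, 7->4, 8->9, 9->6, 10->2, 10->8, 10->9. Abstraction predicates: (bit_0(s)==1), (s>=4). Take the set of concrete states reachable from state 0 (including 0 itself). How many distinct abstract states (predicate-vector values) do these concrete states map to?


BFS from 0:
Concrete reachable: {0, 1, 2, 3, 4, 5, 6, 8, 9, 10}
Abstract via predicates (bit_0(s)==1), (s>=4):
  (0,0) <- {0, 2}
  (0,1) <- {4, 6, 8, 10}
  (1,0) <- {1, 3}
  (1,1) <- {5, 9}
Distinct abstract states = 4

4


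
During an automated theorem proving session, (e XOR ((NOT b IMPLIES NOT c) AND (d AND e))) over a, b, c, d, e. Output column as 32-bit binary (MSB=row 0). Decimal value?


Formula: (e XOR ((NOT b IMPLIES NOT c) AND (d AND e))) over a, b, c, d, e (32 rows)
Evaluate each row (bits = a,b,c,d,e, MSB first):
  row 0 [00000]: (0 XOR ((NOT 0 IMPLIES NOT 0) AND (0 AND 0))) -> 0
  row 1 [00001]: (1 XOR ((NOT 0 IMPLIES NOT 0) AND (0 AND 1))) -> 1
  row 2 [00010]: (0 XOR ((NOT 0 IMPLIES NOT 0) AND (1 AND 0))) -> 0
  row 3 [00011]: (1 XOR ((NOT 0 IMPLIES NOT 0) AND (1 AND 1))) -> 0
  row 4 [00100]: (0 XOR ((NOT 0 IMPLIES NOT 1) AND (0 AND 0))) -> 0
  row 5 [00101]: (1 XOR ((NOT 0 IMPLIES NOT 1) AND (0 AND 1))) -> 1
  row 6 [00110]: (0 XOR ((NOT 0 IMPLIES NOT 1) AND (1 AND 0))) -> 0
  row 7 [00111]: (1 XOR ((NOT 0 IMPLIES NOT 1) AND (1 AND 1))) -> 1
  row 8 [01000]: (0 XOR ((NOT 1 IMPLIES NOT 0) AND (0 AND 0))) -> 0
  row 9 [01001]: (1 XOR ((NOT 1 IMPLIES NOT 0) AND (0 AND 1))) -> 1
  row 10 [01010]: (0 XOR ((NOT 1 IMPLIES NOT 0) AND (1 AND 0))) -> 0
  row 11 [01011]: (1 XOR ((NOT 1 IMPLIES NOT 0) AND (1 AND 1))) -> 0
  row 12 [01100]: (0 XOR ((NOT 1 IMPLIES NOT 1) AND (0 AND 0))) -> 0
  row 13 [01101]: (1 XOR ((NOT 1 IMPLIES NOT 1) AND (0 AND 1))) -> 1
  row 14 [01110]: (0 XOR ((NOT 1 IMPLIES NOT 1) AND (1 AND 0))) -> 0
  row 15 [01111]: (1 XOR ((NOT 1 IMPLIES NOT 1) AND (1 AND 1))) -> 0
  row 16 [10000]: (0 XOR ((NOT 0 IMPLIES NOT 0) AND (0 AND 0))) -> 0
  row 17 [10001]: (1 XOR ((NOT 0 IMPLIES NOT 0) AND (0 AND 1))) -> 1
  row 18 [10010]: (0 XOR ((NOT 0 IMPLIES NOT 0) AND (1 AND 0))) -> 0
  row 19 [10011]: (1 XOR ((NOT 0 IMPLIES NOT 0) AND (1 AND 1))) -> 0
  row 20 [10100]: (0 XOR ((NOT 0 IMPLIES NOT 1) AND (0 AND 0))) -> 0
  row 21 [10101]: (1 XOR ((NOT 0 IMPLIES NOT 1) AND (0 AND 1))) -> 1
  row 22 [10110]: (0 XOR ((NOT 0 IMPLIES NOT 1) AND (1 AND 0))) -> 0
  row 23 [10111]: (1 XOR ((NOT 0 IMPLIES NOT 1) AND (1 AND 1))) -> 1
  row 24 [11000]: (0 XOR ((NOT 1 IMPLIES NOT 0) AND (0 AND 0))) -> 0
  row 25 [11001]: (1 XOR ((NOT 1 IMPLIES NOT 0) AND (0 AND 1))) -> 1
  row 26 [11010]: (0 XOR ((NOT 1 IMPLIES NOT 0) AND (1 AND 0))) -> 0
  row 27 [11011]: (1 XOR ((NOT 1 IMPLIES NOT 0) AND (1 AND 1))) -> 0
  row 28 [11100]: (0 XOR ((NOT 1 IMPLIES NOT 1) AND (0 AND 0))) -> 0
  row 29 [11101]: (1 XOR ((NOT 1 IMPLIES NOT 1) AND (0 AND 1))) -> 1
  row 30 [11110]: (0 XOR ((NOT 1 IMPLIES NOT 1) AND (1 AND 0))) -> 0
  row 31 [11111]: (1 XOR ((NOT 1 IMPLIES NOT 1) AND (1 AND 1))) -> 0
Full result column, 4 rows per line (a,b,c fixed per line; d,e runs 00..11 left to right):
  rows 0-3 [a,b,c=000]: 0100  = hex 4
  rows 4-7 [a,b,c=001]: 0101  = hex 5
  rows 8-11 [a,b,c=010]: 0100  = hex 4
  rows 12-15 [a,b,c=011]: 0100  = hex 4
  rows 16-19 [a,b,c=100]: 0100  = hex 4
  rows 20-23 [a,b,c=101]: 0101  = hex 5
  rows 24-27 [a,b,c=110]: 0100  = hex 4
  rows 28-31 [a,b,c=111]: 0100  = hex 4
Output column (row 0 .. row 31) = 01000101010001000100010101000100
Output column grouped in 4s = 0100 0101 0100 0100 0100 0101 0100 0100 = 0x45444544
Convert to decimal digit by digit (value = value*16 + digit):
  4 -> 4
  4*16 + 5 = 69
  69*16 + 4 = 1108
  1108*16 + 4 = 17732
  17732*16 + 4 = 283716
  283716*16 + 5 = 4539461
  4539461*16 + 4 = 72631380
  72631380*16 + 4 = 1162102084
Decimal = 1162102084

1162102084
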